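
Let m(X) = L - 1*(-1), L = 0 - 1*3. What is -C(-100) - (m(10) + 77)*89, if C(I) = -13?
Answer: -6662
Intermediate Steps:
L = -3 (L = 0 - 3 = -3)
m(X) = -2 (m(X) = -3 - 1*(-1) = -3 + 1 = -2)
-C(-100) - (m(10) + 77)*89 = -1*(-13) - (-2 + 77)*89 = 13 - 75*89 = 13 - 1*6675 = 13 - 6675 = -6662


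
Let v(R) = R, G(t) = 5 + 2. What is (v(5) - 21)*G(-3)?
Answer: -112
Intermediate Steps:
G(t) = 7
(v(5) - 21)*G(-3) = (5 - 21)*7 = -16*7 = -112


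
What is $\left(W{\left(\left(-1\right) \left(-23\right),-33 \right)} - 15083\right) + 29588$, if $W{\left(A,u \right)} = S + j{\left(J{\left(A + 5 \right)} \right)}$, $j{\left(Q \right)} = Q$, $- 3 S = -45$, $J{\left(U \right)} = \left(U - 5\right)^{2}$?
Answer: $15049$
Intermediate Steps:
$J{\left(U \right)} = \left(-5 + U\right)^{2}$
$S = 15$ ($S = \left(- \frac{1}{3}\right) \left(-45\right) = 15$)
$W{\left(A,u \right)} = 15 + A^{2}$ ($W{\left(A,u \right)} = 15 + \left(-5 + \left(A + 5\right)\right)^{2} = 15 + \left(-5 + \left(5 + A\right)\right)^{2} = 15 + A^{2}$)
$\left(W{\left(\left(-1\right) \left(-23\right),-33 \right)} - 15083\right) + 29588 = \left(\left(15 + \left(\left(-1\right) \left(-23\right)\right)^{2}\right) - 15083\right) + 29588 = \left(\left(15 + 23^{2}\right) - 15083\right) + 29588 = \left(\left(15 + 529\right) - 15083\right) + 29588 = \left(544 - 15083\right) + 29588 = -14539 + 29588 = 15049$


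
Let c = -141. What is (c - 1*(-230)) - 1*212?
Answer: -123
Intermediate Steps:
(c - 1*(-230)) - 1*212 = (-141 - 1*(-230)) - 1*212 = (-141 + 230) - 212 = 89 - 212 = -123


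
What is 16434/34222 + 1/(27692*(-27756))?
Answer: 6315743554873/13151842309872 ≈ 0.48022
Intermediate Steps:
16434/34222 + 1/(27692*(-27756)) = 16434*(1/34222) + (1/27692)*(-1/27756) = 8217/17111 - 1/768619152 = 6315743554873/13151842309872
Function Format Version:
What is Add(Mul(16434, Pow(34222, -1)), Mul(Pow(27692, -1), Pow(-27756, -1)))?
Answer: Rational(6315743554873, 13151842309872) ≈ 0.48022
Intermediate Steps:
Add(Mul(16434, Pow(34222, -1)), Mul(Pow(27692, -1), Pow(-27756, -1))) = Add(Mul(16434, Rational(1, 34222)), Mul(Rational(1, 27692), Rational(-1, 27756))) = Add(Rational(8217, 17111), Rational(-1, 768619152)) = Rational(6315743554873, 13151842309872)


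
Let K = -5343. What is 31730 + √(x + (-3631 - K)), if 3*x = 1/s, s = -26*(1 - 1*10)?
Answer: 31730 + 5*√3749694/234 ≈ 31771.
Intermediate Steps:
s = 234 (s = -26*(1 - 10) = -26*(-9) = -1*(-234) = 234)
x = 1/702 (x = (⅓)/234 = (⅓)*(1/234) = 1/702 ≈ 0.0014245)
31730 + √(x + (-3631 - K)) = 31730 + √(1/702 + (-3631 - 1*(-5343))) = 31730 + √(1/702 + (-3631 + 5343)) = 31730 + √(1/702 + 1712) = 31730 + √(1201825/702) = 31730 + 5*√3749694/234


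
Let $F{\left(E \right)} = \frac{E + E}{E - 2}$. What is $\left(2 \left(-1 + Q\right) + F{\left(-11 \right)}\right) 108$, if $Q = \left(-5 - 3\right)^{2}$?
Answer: $\frac{179280}{13} \approx 13791.0$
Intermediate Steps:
$Q = 64$ ($Q = \left(-8\right)^{2} = 64$)
$F{\left(E \right)} = \frac{2 E}{-2 + E}$
$\left(2 \left(-1 + Q\right) + F{\left(-11 \right)}\right) 108 = \left(2 \left(-1 + 64\right) + 2 \left(-11\right) \frac{1}{-2 - 11}\right) 108 = \left(2 \cdot 63 + 2 \left(-11\right) \frac{1}{-13}\right) 108 = \left(126 + 2 \left(-11\right) \left(- \frac{1}{13}\right)\right) 108 = \left(126 + \frac{22}{13}\right) 108 = \frac{1660}{13} \cdot 108 = \frac{179280}{13}$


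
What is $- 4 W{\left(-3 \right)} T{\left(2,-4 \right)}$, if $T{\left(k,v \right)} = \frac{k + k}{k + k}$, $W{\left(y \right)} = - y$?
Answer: $-12$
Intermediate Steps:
$T{\left(k,v \right)} = 1$ ($T{\left(k,v \right)} = \frac{2 k}{2 k} = 2 k \frac{1}{2 k} = 1$)
$- 4 W{\left(-3 \right)} T{\left(2,-4 \right)} = - 4 \left(\left(-1\right) \left(-3\right)\right) 1 = \left(-4\right) 3 \cdot 1 = \left(-12\right) 1 = -12$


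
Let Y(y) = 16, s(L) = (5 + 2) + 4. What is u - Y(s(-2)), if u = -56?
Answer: -72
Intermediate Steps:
s(L) = 11 (s(L) = 7 + 4 = 11)
u - Y(s(-2)) = -56 - 1*16 = -56 - 16 = -72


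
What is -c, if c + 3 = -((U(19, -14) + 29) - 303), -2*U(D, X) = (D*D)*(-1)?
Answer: -181/2 ≈ -90.500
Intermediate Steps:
U(D, X) = D**2/2 (U(D, X) = -D*D*(-1)/2 = -D**2*(-1)/2 = -(-1)*D**2/2 = D**2/2)
c = 181/2 (c = -3 - (((1/2)*19**2 + 29) - 303) = -3 - (((1/2)*361 + 29) - 303) = -3 - ((361/2 + 29) - 303) = -3 - (419/2 - 303) = -3 - 1*(-187/2) = -3 + 187/2 = 181/2 ≈ 90.500)
-c = -1*181/2 = -181/2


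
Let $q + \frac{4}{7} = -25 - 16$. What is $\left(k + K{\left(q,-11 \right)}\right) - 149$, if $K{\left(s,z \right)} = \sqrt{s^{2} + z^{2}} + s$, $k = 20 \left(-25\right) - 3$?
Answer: $- \frac{4855}{7} + \frac{\sqrt{90610}}{7} \approx -650.57$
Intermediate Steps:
$q = - \frac{291}{7}$ ($q = - \frac{4}{7} - 41 = - \frac{291}{7} \approx -41.571$)
$k = -503$ ($k = -500 - 3 = -503$)
$K{\left(s,z \right)} = s + \sqrt{s^{2} + z^{2}}$
$\left(k + K{\left(q,-11 \right)}\right) - 149 = \left(-503 - \left(\frac{291}{7} - \sqrt{\left(- \frac{291}{7}\right)^{2} + \left(-11\right)^{2}}\right)\right) - 149 = \left(-503 - \left(\frac{291}{7} - \sqrt{\frac{84681}{49} + 121}\right)\right) - 149 = \left(-503 - \left(\frac{291}{7} - \sqrt{\frac{90610}{49}}\right)\right) - 149 = \left(-503 - \left(\frac{291}{7} - \frac{\sqrt{90610}}{7}\right)\right) - 149 = \left(- \frac{3812}{7} + \frac{\sqrt{90610}}{7}\right) - 149 = - \frac{4855}{7} + \frac{\sqrt{90610}}{7}$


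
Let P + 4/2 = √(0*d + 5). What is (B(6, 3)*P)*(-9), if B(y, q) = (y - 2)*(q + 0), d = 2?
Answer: 216 - 108*√5 ≈ -25.495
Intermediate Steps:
B(y, q) = q*(-2 + y) (B(y, q) = (-2 + y)*q = q*(-2 + y))
P = -2 + √5 (P = -2 + √(0*2 + 5) = -2 + √(0 + 5) = -2 + √5 ≈ 0.23607)
(B(6, 3)*P)*(-9) = ((3*(-2 + 6))*(-2 + √5))*(-9) = ((3*4)*(-2 + √5))*(-9) = (12*(-2 + √5))*(-9) = (-24 + 12*√5)*(-9) = 216 - 108*√5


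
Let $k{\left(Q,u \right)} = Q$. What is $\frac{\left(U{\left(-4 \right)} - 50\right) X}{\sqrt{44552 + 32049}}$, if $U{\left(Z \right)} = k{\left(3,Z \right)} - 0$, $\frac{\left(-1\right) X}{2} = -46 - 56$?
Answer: $- \frac{9588 \sqrt{76601}}{76601} \approx -34.643$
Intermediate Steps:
$X = 204$ ($X = - 2 \left(-46 - 56\right) = \left(-2\right) \left(-102\right) = 204$)
$U{\left(Z \right)} = 3$ ($U{\left(Z \right)} = 3 - 0 = 3 + 0 = 3$)
$\frac{\left(U{\left(-4 \right)} - 50\right) X}{\sqrt{44552 + 32049}} = \frac{\left(3 - 50\right) 204}{\sqrt{44552 + 32049}} = \frac{\left(-47\right) 204}{\sqrt{76601}} = - 9588 \frac{\sqrt{76601}}{76601} = - \frac{9588 \sqrt{76601}}{76601}$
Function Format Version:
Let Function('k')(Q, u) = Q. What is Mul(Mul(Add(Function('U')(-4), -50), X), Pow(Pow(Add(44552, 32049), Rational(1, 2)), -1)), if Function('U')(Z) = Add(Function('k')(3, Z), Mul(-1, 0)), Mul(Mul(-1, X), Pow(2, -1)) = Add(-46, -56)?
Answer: Mul(Rational(-9588, 76601), Pow(76601, Rational(1, 2))) ≈ -34.643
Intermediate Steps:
X = 204 (X = Mul(-2, Add(-46, -56)) = Mul(-2, -102) = 204)
Function('U')(Z) = 3 (Function('U')(Z) = Add(3, Mul(-1, 0)) = Add(3, 0) = 3)
Mul(Mul(Add(Function('U')(-4), -50), X), Pow(Pow(Add(44552, 32049), Rational(1, 2)), -1)) = Mul(Mul(Add(3, -50), 204), Pow(Pow(Add(44552, 32049), Rational(1, 2)), -1)) = Mul(Mul(-47, 204), Pow(Pow(76601, Rational(1, 2)), -1)) = Mul(-9588, Mul(Rational(1, 76601), Pow(76601, Rational(1, 2)))) = Mul(Rational(-9588, 76601), Pow(76601, Rational(1, 2)))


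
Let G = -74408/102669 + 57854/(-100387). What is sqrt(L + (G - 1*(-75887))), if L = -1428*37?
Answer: sqrt(49969245637945254266457)/1472376129 ≈ 151.82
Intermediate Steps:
L = -52836
G = -1915629746/1472376129 (G = -74408*1/102669 + 57854*(-1/100387) = -74408/102669 - 57854/100387 = -1915629746/1472376129 ≈ -1.3010)
sqrt(L + (G - 1*(-75887))) = sqrt(-52836 + (-1915629746/1472376129 - 1*(-75887))) = sqrt(-52836 + (-1915629746/1472376129 + 75887)) = sqrt(-52836 + 111732291671677/1472376129) = sqrt(33937826519833/1472376129) = sqrt(49969245637945254266457)/1472376129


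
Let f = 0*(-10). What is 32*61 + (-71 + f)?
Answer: 1881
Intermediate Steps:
f = 0
32*61 + (-71 + f) = 32*61 + (-71 + 0) = 1952 - 71 = 1881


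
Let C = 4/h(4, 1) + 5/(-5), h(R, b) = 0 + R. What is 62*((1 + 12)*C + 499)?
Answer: 30938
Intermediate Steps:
h(R, b) = R
C = 0 (C = 4/4 + 5/(-5) = 4*(1/4) + 5*(-1/5) = 1 - 1 = 0)
62*((1 + 12)*C + 499) = 62*((1 + 12)*0 + 499) = 62*(13*0 + 499) = 62*(0 + 499) = 62*499 = 30938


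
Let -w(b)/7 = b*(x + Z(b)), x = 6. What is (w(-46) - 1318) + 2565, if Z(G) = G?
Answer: -11633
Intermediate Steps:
w(b) = -7*b*(6 + b)
(w(-46) - 1318) + 2565 = (-7*(-46)*(6 - 46) - 1318) + 2565 = (-7*(-46)*(-40) - 1318) + 2565 = (-12880 - 1318) + 2565 = -14198 + 2565 = -11633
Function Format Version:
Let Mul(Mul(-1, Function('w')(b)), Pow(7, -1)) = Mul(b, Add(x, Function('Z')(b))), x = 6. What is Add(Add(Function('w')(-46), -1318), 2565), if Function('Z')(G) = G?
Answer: -11633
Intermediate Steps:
Function('w')(b) = Mul(-7, b, Add(6, b)) (Function('w')(b) = Mul(-7, Mul(b, Add(6, b))) = Mul(-7, b, Add(6, b)))
Add(Add(Function('w')(-46), -1318), 2565) = Add(Add(Mul(-7, -46, Add(6, -46)), -1318), 2565) = Add(Add(Mul(-7, -46, -40), -1318), 2565) = Add(Add(-12880, -1318), 2565) = Add(-14198, 2565) = -11633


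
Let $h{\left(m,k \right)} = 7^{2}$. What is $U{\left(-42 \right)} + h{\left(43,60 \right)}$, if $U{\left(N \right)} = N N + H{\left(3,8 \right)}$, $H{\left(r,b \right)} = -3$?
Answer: $1810$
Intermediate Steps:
$U{\left(N \right)} = -3 + N^{2}$ ($U{\left(N \right)} = N N - 3 = N^{2} - 3 = -3 + N^{2}$)
$h{\left(m,k \right)} = 49$
$U{\left(-42 \right)} + h{\left(43,60 \right)} = \left(-3 + \left(-42\right)^{2}\right) + 49 = \left(-3 + 1764\right) + 49 = 1761 + 49 = 1810$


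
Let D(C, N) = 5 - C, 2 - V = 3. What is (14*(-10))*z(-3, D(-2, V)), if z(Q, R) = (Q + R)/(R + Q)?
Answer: -140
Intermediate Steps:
V = -1 (V = 2 - 1*3 = 2 - 3 = -1)
z(Q, R) = 1 (z(Q, R) = (Q + R)/(Q + R) = 1)
(14*(-10))*z(-3, D(-2, V)) = (14*(-10))*1 = -140*1 = -140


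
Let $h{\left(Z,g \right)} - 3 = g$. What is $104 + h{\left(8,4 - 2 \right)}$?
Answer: $109$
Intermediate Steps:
$h{\left(Z,g \right)} = 3 + g$
$104 + h{\left(8,4 - 2 \right)} = 104 + \left(3 + \left(4 - 2\right)\right) = 104 + \left(3 + 2\right) = 104 + 5 = 109$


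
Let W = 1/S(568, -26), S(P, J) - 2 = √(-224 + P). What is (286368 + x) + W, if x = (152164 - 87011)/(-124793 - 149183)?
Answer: 6668920854287/23287960 + √86/170 ≈ 2.8637e+5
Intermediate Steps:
S(P, J) = 2 + √(-224 + P)
x = -65153/273976 (x = 65153/(-273976) = 65153*(-1/273976) = -65153/273976 ≈ -0.23781)
W = 1/(2 + 2*√86) (W = 1/(2 + √(-224 + 568)) = 1/(2 + √344) = 1/(2 + 2*√86) ≈ 0.048668)
(286368 + x) + W = (286368 - 65153/273976) + (-1/170 + √86/170) = 78457894015/273976 + (-1/170 + √86/170) = 6668920854287/23287960 + √86/170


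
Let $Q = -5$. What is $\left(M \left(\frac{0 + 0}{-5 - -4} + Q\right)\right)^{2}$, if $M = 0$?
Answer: $0$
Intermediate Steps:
$\left(M \left(\frac{0 + 0}{-5 - -4} + Q\right)\right)^{2} = \left(0 \left(\frac{0 + 0}{-5 - -4} - 5\right)\right)^{2} = \left(0 \left(\frac{0}{-5 + 4} - 5\right)\right)^{2} = \left(0 \left(\frac{0}{-1} - 5\right)\right)^{2} = \left(0 \left(0 \left(-1\right) - 5\right)\right)^{2} = \left(0 \left(0 - 5\right)\right)^{2} = \left(0 \left(-5\right)\right)^{2} = 0^{2} = 0$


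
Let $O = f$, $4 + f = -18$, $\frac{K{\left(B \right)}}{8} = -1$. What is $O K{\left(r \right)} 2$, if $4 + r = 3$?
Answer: $352$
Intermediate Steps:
$r = -1$ ($r = -4 + 3 = -1$)
$K{\left(B \right)} = -8$ ($K{\left(B \right)} = 8 \left(-1\right) = -8$)
$f = -22$ ($f = -4 - 18 = -22$)
$O = -22$
$O K{\left(r \right)} 2 = - 22 \left(\left(-8\right) 2\right) = \left(-22\right) \left(-16\right) = 352$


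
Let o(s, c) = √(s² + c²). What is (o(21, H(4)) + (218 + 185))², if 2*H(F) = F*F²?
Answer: (403 + √1465)² ≈ 1.9472e+5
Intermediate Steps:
H(F) = F³/2 (H(F) = (F*F²)/2 = F³/2)
o(s, c) = √(c² + s²)
(o(21, H(4)) + (218 + 185))² = (√(((½)*4³)² + 21²) + (218 + 185))² = (√(((½)*64)² + 441) + 403)² = (√(32² + 441) + 403)² = (√(1024 + 441) + 403)² = (√1465 + 403)² = (403 + √1465)²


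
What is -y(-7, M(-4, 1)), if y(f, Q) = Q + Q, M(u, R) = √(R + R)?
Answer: -2*√2 ≈ -2.8284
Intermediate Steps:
M(u, R) = √2*√R (M(u, R) = √(2*R) = √2*√R)
y(f, Q) = 2*Q
-y(-7, M(-4, 1)) = -2*√2*√1 = -2*√2*1 = -2*√2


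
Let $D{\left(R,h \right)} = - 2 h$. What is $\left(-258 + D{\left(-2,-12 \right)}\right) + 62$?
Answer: $-172$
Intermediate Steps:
$\left(-258 + D{\left(-2,-12 \right)}\right) + 62 = \left(-258 - -24\right) + 62 = \left(-258 + 24\right) + 62 = -234 + 62 = -172$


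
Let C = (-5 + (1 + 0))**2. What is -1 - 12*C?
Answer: -193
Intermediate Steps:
C = 16 (C = (-5 + 1)**2 = (-4)**2 = 16)
-1 - 12*C = -1 - 12*16 = -1 - 192 = -193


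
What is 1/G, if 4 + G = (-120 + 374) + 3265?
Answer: 1/3515 ≈ 0.00028449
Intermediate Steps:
G = 3515 (G = -4 + ((-120 + 374) + 3265) = -4 + (254 + 3265) = -4 + 3519 = 3515)
1/G = 1/3515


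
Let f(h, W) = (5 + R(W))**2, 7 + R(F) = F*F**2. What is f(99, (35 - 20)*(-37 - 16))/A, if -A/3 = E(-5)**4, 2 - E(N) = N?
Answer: -252465927994855129/7203 ≈ -3.5050e+13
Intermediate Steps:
R(F) = -7 + F**3 (R(F) = -7 + F*F**2 = -7 + F**3)
E(N) = 2 - N
f(h, W) = (-2 + W**3)**2 (f(h, W) = (5 + (-7 + W**3))**2 = (-2 + W**3)**2)
A = -7203 (A = -3*(2 - 1*(-5))**4 = -3*(2 + 5)**4 = -3*7**4 = -3*2401 = -7203)
f(99, (35 - 20)*(-37 - 16))/A = (-2 + ((35 - 20)*(-37 - 16))**3)**2/(-7203) = (-2 + (15*(-53))**3)**2*(-1/7203) = (-2 + (-795)**3)**2*(-1/7203) = (-2 - 502459875)**2*(-1/7203) = (-502459877)**2*(-1/7203) = 252465927994855129*(-1/7203) = -252465927994855129/7203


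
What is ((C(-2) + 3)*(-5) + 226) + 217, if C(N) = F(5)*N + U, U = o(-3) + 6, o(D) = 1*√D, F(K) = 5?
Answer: 448 - 5*I*√3 ≈ 448.0 - 8.6602*I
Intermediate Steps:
o(D) = √D
U = 6 + I*√3 (U = √(-3) + 6 = I*√3 + 6 = 6 + I*√3 ≈ 6.0 + 1.732*I)
C(N) = 6 + 5*N + I*√3 (C(N) = 5*N + (6 + I*√3) = 6 + 5*N + I*√3)
((C(-2) + 3)*(-5) + 226) + 217 = (((6 + 5*(-2) + I*√3) + 3)*(-5) + 226) + 217 = (((6 - 10 + I*√3) + 3)*(-5) + 226) + 217 = (((-4 + I*√3) + 3)*(-5) + 226) + 217 = ((-1 + I*√3)*(-5) + 226) + 217 = ((5 - 5*I*√3) + 226) + 217 = (231 - 5*I*√3) + 217 = 448 - 5*I*√3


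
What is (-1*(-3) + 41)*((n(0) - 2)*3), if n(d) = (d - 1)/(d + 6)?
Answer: -286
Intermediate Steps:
n(d) = (-1 + d)/(6 + d)
(-1*(-3) + 41)*((n(0) - 2)*3) = (-1*(-3) + 41)*(((-1 + 0)/(6 + 0) - 2)*3) = (3 + 41)*((-1/6 - 2)*3) = 44*(((⅙)*(-1) - 2)*3) = 44*((-⅙ - 2)*3) = 44*(-13/6*3) = 44*(-13/2) = -286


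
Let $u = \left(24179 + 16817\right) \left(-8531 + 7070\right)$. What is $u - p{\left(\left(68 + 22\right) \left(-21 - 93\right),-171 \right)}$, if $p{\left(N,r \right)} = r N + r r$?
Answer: $-61678857$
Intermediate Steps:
$p{\left(N,r \right)} = r^{2} + N r$ ($p{\left(N,r \right)} = N r + r^{2} = r^{2} + N r$)
$u = -59895156$ ($u = 40996 \left(-1461\right) = -59895156$)
$u - p{\left(\left(68 + 22\right) \left(-21 - 93\right),-171 \right)} = -59895156 - - 171 \left(\left(68 + 22\right) \left(-21 - 93\right) - 171\right) = -59895156 - - 171 \left(90 \left(-114\right) - 171\right) = -59895156 - - 171 \left(-10260 - 171\right) = -59895156 - \left(-171\right) \left(-10431\right) = -59895156 - 1783701 = -61678857$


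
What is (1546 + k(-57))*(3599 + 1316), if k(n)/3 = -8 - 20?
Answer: 7185730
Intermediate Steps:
k(n) = -84 (k(n) = 3*(-8 - 20) = 3*(-28) = -84)
(1546 + k(-57))*(3599 + 1316) = (1546 - 84)*(3599 + 1316) = 1462*4915 = 7185730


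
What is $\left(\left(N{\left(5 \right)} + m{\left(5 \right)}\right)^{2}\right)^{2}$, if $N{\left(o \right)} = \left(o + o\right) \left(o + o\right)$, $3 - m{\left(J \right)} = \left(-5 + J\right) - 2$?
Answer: $121550625$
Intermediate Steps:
$m{\left(J \right)} = 10 - J$ ($m{\left(J \right)} = 3 - \left(\left(-5 + J\right) - 2\right) = 3 - \left(-7 + J\right) = 10 - J$)
$N{\left(o \right)} = 4 o^{2}$ ($N{\left(o \right)} = 2 o 2 o = 4 o^{2}$)
$\left(\left(N{\left(5 \right)} + m{\left(5 \right)}\right)^{2}\right)^{2} = \left(\left(4 \cdot 5^{2} + \left(10 - 5\right)\right)^{2}\right)^{2} = \left(\left(4 \cdot 25 + \left(10 - 5\right)\right)^{2}\right)^{2} = \left(\left(100 + 5\right)^{2}\right)^{2} = \left(105^{2}\right)^{2} = 11025^{2} = 121550625$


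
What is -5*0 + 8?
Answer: 8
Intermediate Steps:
-5*0 + 8 = 0 + 8 = 8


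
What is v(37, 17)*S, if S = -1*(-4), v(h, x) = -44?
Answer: -176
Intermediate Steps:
S = 4
v(37, 17)*S = -44*4 = -176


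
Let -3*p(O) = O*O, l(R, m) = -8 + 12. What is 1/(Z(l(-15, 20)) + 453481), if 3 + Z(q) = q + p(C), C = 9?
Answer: 1/453455 ≈ 2.2053e-6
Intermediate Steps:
l(R, m) = 4
p(O) = -O²/3 (p(O) = -O*O/3 = -O²/3)
Z(q) = -30 + q (Z(q) = -3 + (q - ⅓*9²) = -3 + (q - ⅓*81) = -3 + (q - 27) = -3 + (-27 + q) = -30 + q)
1/(Z(l(-15, 20)) + 453481) = 1/((-30 + 4) + 453481) = 1/(-26 + 453481) = 1/453455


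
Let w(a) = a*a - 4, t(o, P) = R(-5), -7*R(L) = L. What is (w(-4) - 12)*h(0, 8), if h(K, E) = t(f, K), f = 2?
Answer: 0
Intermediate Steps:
R(L) = -L/7
t(o, P) = 5/7 (t(o, P) = -⅐*(-5) = 5/7)
h(K, E) = 5/7
w(a) = -4 + a² (w(a) = a² - 4 = -4 + a²)
(w(-4) - 12)*h(0, 8) = ((-4 + (-4)²) - 12)*(5/7) = ((-4 + 16) - 12)*(5/7) = (12 - 12)*(5/7) = 0*(5/7) = 0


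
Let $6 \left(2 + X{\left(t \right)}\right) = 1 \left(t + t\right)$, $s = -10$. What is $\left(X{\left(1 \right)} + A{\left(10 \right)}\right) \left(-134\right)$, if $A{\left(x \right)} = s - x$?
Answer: $\frac{8710}{3} \approx 2903.3$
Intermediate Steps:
$A{\left(x \right)} = -10 - x$
$X{\left(t \right)} = -2 + \frac{t}{3}$ ($X{\left(t \right)} = -2 + \frac{1 \left(t + t\right)}{6} = -2 + \frac{1 \cdot 2 t}{6} = -2 + \frac{2 t}{6} = -2 + \frac{t}{3}$)
$\left(X{\left(1 \right)} + A{\left(10 \right)}\right) \left(-134\right) = \left(\left(-2 + \frac{1}{3} \cdot 1\right) - 20\right) \left(-134\right) = \left(\left(-2 + \frac{1}{3}\right) - 20\right) \left(-134\right) = \left(- \frac{5}{3} - 20\right) \left(-134\right) = \left(- \frac{65}{3}\right) \left(-134\right) = \frac{8710}{3}$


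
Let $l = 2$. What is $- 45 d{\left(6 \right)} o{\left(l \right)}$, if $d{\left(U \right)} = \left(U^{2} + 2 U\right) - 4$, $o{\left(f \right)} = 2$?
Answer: $-3960$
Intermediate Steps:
$d{\left(U \right)} = -4 + U^{2} + 2 U$
$- 45 d{\left(6 \right)} o{\left(l \right)} = - 45 \left(-4 + 6^{2} + 2 \cdot 6\right) 2 = - 45 \left(-4 + 36 + 12\right) 2 = \left(-45\right) 44 \cdot 2 = \left(-1980\right) 2 = -3960$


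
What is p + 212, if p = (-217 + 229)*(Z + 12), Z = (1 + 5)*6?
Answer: 788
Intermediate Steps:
Z = 36 (Z = 6*6 = 36)
p = 576 (p = (-217 + 229)*(36 + 12) = 12*48 = 576)
p + 212 = 576 + 212 = 788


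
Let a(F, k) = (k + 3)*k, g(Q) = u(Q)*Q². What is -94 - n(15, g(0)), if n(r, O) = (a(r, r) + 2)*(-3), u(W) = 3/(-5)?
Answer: 722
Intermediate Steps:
u(W) = -⅗ (u(W) = 3*(-⅕) = -⅗)
g(Q) = -3*Q²/5
a(F, k) = k*(3 + k) (a(F, k) = (3 + k)*k = k*(3 + k))
n(r, O) = -6 - 3*r*(3 + r) (n(r, O) = (r*(3 + r) + 2)*(-3) = (2 + r*(3 + r))*(-3) = -6 - 3*r*(3 + r))
-94 - n(15, g(0)) = -94 - (-6 - 3*15*(3 + 15)) = -94 - (-6 - 3*15*18) = -94 - (-6 - 810) = -94 - 1*(-816) = -94 + 816 = 722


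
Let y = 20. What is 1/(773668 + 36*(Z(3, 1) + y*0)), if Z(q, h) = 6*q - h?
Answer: 1/774280 ≈ 1.2915e-6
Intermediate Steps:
Z(q, h) = -h + 6*q
1/(773668 + 36*(Z(3, 1) + y*0)) = 1/(773668 + 36*((-1*1 + 6*3) + 20*0)) = 1/(773668 + 36*((-1 + 18) + 0)) = 1/(773668 + 36*(17 + 0)) = 1/(773668 + 36*17) = 1/(773668 + 612) = 1/774280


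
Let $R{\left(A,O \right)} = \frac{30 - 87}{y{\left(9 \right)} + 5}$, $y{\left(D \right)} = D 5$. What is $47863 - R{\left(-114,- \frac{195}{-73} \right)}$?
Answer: $\frac{2393207}{50} \approx 47864.0$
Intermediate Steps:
$y{\left(D \right)} = 5 D$
$R{\left(A,O \right)} = - \frac{57}{50}$ ($R{\left(A,O \right)} = \frac{30 - 87}{5 \cdot 9 + 5} = - \frac{57}{45 + 5} = - \frac{57}{50}$)
$47863 - R{\left(-114,- \frac{195}{-73} \right)} = 47863 - - \frac{57}{50} = 47863 + \frac{57}{50} = \frac{2393207}{50}$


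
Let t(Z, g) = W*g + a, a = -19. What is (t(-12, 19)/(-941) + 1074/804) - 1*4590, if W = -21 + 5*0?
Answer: -578547009/126094 ≈ -4588.2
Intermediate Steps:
W = -21 (W = -21 + 0 = -21)
t(Z, g) = -19 - 21*g (t(Z, g) = -21*g - 19 = -19 - 21*g)
(t(-12, 19)/(-941) + 1074/804) - 1*4590 = ((-19 - 21*19)/(-941) + 1074/804) - 1*4590 = ((-19 - 399)*(-1/941) + 1074*(1/804)) - 4590 = (-418*(-1/941) + 179/134) - 4590 = (418/941 + 179/134) - 4590 = 224451/126094 - 4590 = -578547009/126094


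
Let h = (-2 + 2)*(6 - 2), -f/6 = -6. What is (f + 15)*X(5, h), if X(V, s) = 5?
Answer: 255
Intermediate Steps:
f = 36 (f = -6*(-6) = 36)
h = 0 (h = 0*4 = 0)
(f + 15)*X(5, h) = (36 + 15)*5 = 51*5 = 255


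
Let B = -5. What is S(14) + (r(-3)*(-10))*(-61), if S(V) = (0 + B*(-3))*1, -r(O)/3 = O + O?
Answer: 10995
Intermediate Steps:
r(O) = -6*O (r(O) = -3*(O + O) = -6*O)
S(V) = 15 (S(V) = (0 - 5*(-3))*1 = (0 + 15)*1 = 15*1 = 15)
S(14) + (r(-3)*(-10))*(-61) = 15 + (-6*(-3)*(-10))*(-61) = 15 + (18*(-10))*(-61) = 15 - 180*(-61) = 15 + 10980 = 10995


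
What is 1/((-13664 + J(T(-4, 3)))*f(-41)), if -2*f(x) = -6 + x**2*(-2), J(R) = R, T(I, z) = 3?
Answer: -1/23005124 ≈ -4.3469e-8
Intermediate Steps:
f(x) = 3 + x**2 (f(x) = -(-6 + x**2*(-2))/2 = -(-6 - 2*x**2)/2 = 3 + x**2)
1/((-13664 + J(T(-4, 3)))*f(-41)) = 1/((-13664 + 3)*(3 + (-41)**2)) = 1/((-13661)*(3 + 1681)) = -1/13661/1684 = -1/13661*1/1684 = -1/23005124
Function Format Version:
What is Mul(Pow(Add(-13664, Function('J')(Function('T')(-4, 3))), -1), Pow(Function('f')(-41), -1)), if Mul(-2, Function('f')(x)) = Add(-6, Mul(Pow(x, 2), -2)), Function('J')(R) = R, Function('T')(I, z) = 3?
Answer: Rational(-1, 23005124) ≈ -4.3469e-8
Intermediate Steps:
Function('f')(x) = Add(3, Pow(x, 2)) (Function('f')(x) = Mul(Rational(-1, 2), Add(-6, Mul(Pow(x, 2), -2))) = Mul(Rational(-1, 2), Add(-6, Mul(-2, Pow(x, 2)))) = Add(3, Pow(x, 2)))
Mul(Pow(Add(-13664, Function('J')(Function('T')(-4, 3))), -1), Pow(Function('f')(-41), -1)) = Mul(Pow(Add(-13664, 3), -1), Pow(Add(3, Pow(-41, 2)), -1)) = Mul(Pow(-13661, -1), Pow(Add(3, 1681), -1)) = Mul(Rational(-1, 13661), Pow(1684, -1)) = Mul(Rational(-1, 13661), Rational(1, 1684)) = Rational(-1, 23005124)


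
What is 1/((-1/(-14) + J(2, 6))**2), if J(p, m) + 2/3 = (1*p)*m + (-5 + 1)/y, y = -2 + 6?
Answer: 1764/190969 ≈ 0.0092371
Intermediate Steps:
y = 4
J(p, m) = -5/3 + m*p (J(p, m) = -2/3 + ((1*p)*m + (-5 + 1)/4) = -2/3 + (p*m - 4*1/4) = -2/3 + (m*p - 1) = -2/3 + (-1 + m*p) = -5/3 + m*p)
1/((-1/(-14) + J(2, 6))**2) = 1/((-1/(-14) + (-5/3 + 6*2))**2) = 1/((-1*(-1/14) + (-5/3 + 12))**2) = 1/((1/14 + 31/3)**2) = 1/((437/42)**2) = 1/(190969/1764) = 1764/190969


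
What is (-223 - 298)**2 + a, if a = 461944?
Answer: 733385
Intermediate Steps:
(-223 - 298)**2 + a = (-223 - 298)**2 + 461944 = (-521)**2 + 461944 = 271441 + 461944 = 733385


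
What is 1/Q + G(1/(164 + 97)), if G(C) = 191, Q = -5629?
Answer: 1075138/5629 ≈ 191.00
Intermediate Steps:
1/Q + G(1/(164 + 97)) = 1/(-5629) + 191 = -1/5629 + 191 = 1075138/5629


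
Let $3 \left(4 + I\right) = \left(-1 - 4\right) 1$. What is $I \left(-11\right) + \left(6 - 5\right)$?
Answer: $\frac{190}{3} \approx 63.333$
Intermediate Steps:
$I = - \frac{17}{3}$ ($I = -4 + \frac{\left(-1 - 4\right) 1}{3} = -4 + \frac{\left(-5\right) 1}{3} = -4 + \frac{1}{3} \left(-5\right) = -4 - \frac{5}{3} = - \frac{17}{3} \approx -5.6667$)
$I \left(-11\right) + \left(6 - 5\right) = \left(- \frac{17}{3}\right) \left(-11\right) + \left(6 - 5\right) = \frac{187}{3} + \left(6 - 5\right) = \frac{187}{3} + 1 = \frac{190}{3}$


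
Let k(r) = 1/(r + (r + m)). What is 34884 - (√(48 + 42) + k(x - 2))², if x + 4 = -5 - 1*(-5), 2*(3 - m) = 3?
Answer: 15344150/441 + 4*√10/7 ≈ 34796.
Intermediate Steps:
m = 3/2 (m = 3 - ½*3 = 3 - 3/2 = 3/2 ≈ 1.5000)
x = -4 (x = -4 + (-5 - 1*(-5)) = -4 + (-5 + 5) = -4 + 0 = -4)
k(r) = 1/(3/2 + 2*r) (k(r) = 1/(r + (r + 3/2)) = 1/(r + (3/2 + r)) = 1/(3/2 + 2*r))
34884 - (√(48 + 42) + k(x - 2))² = 34884 - (√(48 + 42) + 2/(3 + 4*(-4 - 2)))² = 34884 - (√90 + 2/(3 + 4*(-6)))² = 34884 - (3*√10 + 2/(3 - 24))² = 34884 - (3*√10 + 2/(-21))² = 34884 - (3*√10 + 2*(-1/21))² = 34884 - (3*√10 - 2/21)² = 34884 - (-2/21 + 3*√10)²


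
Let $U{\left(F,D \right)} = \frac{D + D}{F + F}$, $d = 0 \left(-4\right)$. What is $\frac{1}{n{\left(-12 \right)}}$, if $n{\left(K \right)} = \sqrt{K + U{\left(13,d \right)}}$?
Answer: $- \frac{i \sqrt{3}}{6} \approx - 0.28868 i$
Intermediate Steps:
$d = 0$
$U{\left(F,D \right)} = \frac{D}{F}$ ($U{\left(F,D \right)} = \frac{2 D}{2 F} = 2 D \frac{1}{2 F} = \frac{D}{F}$)
$n{\left(K \right)} = \sqrt{K}$ ($n{\left(K \right)} = \sqrt{K + \frac{0}{13}} = \sqrt{K + 0 \cdot \frac{1}{13}} = \sqrt{K + 0} = \sqrt{K}$)
$\frac{1}{n{\left(-12 \right)}} = \frac{1}{\sqrt{-12}} = \frac{1}{2 i \sqrt{3}} = - \frac{i \sqrt{3}}{6}$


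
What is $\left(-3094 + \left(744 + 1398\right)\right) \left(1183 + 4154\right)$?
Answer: $-5080824$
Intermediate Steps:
$\left(-3094 + \left(744 + 1398\right)\right) \left(1183 + 4154\right) = \left(-3094 + 2142\right) 5337 = \left(-952\right) 5337 = -5080824$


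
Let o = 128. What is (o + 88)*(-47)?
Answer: -10152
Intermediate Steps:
(o + 88)*(-47) = (128 + 88)*(-47) = 216*(-47) = -10152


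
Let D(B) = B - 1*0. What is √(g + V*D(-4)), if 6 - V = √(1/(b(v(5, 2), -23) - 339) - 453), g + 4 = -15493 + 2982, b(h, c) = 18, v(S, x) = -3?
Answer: √(-1292031099 + 1284*I*√46677894)/321 ≈ 0.38014 + 111.98*I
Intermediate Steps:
D(B) = B (D(B) = B + 0 = B)
g = -12515 (g = -4 + (-15493 + 2982) = -4 - 12511 = -12515)
V = 6 - I*√46677894/321 (V = 6 - √(1/(18 - 339) - 453) = 6 - √(1/(-321) - 453) = 6 - √(-1/321 - 453) = 6 - √(-145414/321) = 6 - I*√46677894/321 ≈ 6.0 - 21.284*I)
√(g + V*D(-4)) = √(-12515 + (6 - I*√46677894/321)*(-4)) = √(-12515 + (-24 + 4*I*√46677894/321)) = √(-12539 + 4*I*√46677894/321)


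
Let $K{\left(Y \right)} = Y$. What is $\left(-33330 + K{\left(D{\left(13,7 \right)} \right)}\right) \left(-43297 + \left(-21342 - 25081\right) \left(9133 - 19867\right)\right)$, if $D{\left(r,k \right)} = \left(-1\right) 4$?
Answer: $-16609038340790$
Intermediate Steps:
$D{\left(r,k \right)} = -4$
$\left(-33330 + K{\left(D{\left(13,7 \right)} \right)}\right) \left(-43297 + \left(-21342 - 25081\right) \left(9133 - 19867\right)\right) = \left(-33330 - 4\right) \left(-43297 + \left(-21342 - 25081\right) \left(9133 - 19867\right)\right) = - 33334 \left(-43297 - -498304482\right) = - 33334 \left(-43297 + 498304482\right) = \left(-33334\right) 498261185 = -16609038340790$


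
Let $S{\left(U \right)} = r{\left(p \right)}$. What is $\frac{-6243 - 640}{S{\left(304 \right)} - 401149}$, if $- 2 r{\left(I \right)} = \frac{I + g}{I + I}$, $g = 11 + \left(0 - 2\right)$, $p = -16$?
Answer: $\frac{440512}{25673543} \approx 0.017158$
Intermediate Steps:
$g = 9$ ($g = 11 + \left(0 - 2\right) = 11 - 2 = 9$)
$r{\left(I \right)} = - \frac{9 + I}{4 I}$ ($r{\left(I \right)} = - \frac{\left(I + 9\right) \frac{1}{I + I}}{2} = - \frac{\left(9 + I\right) \frac{1}{2 I}}{2} = - \frac{\frac{1}{2} \frac{1}{I} \left(9 + I\right)}{2} = - \frac{9 + I}{4 I}$)
$S{\left(U \right)} = - \frac{7}{64}$ ($S{\left(U \right)} = \frac{-9 - -16}{4 \left(-16\right)} = \frac{1}{4} \left(- \frac{1}{16}\right) \left(-9 + 16\right) = \frac{1}{4} \left(- \frac{1}{16}\right) 7 = - \frac{7}{64}$)
$\frac{-6243 - 640}{S{\left(304 \right)} - 401149} = \frac{-6243 - 640}{- \frac{7}{64} - 401149} = - \frac{6883}{- \frac{25673543}{64}} = \left(-6883\right) \left(- \frac{64}{25673543}\right) = \frac{440512}{25673543}$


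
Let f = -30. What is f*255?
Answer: -7650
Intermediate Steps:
f*255 = -30*255 = -7650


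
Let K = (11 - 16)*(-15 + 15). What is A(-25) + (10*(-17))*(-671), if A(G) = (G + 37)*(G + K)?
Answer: 113770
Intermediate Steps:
K = 0 (K = -5*0 = 0)
A(G) = G*(37 + G) (A(G) = (G + 37)*(G + 0) = (37 + G)*G = G*(37 + G))
A(-25) + (10*(-17))*(-671) = -25*(37 - 25) + (10*(-17))*(-671) = -25*12 - 170*(-671) = -300 + 114070 = 113770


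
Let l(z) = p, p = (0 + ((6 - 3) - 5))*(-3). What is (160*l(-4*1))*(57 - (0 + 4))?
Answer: 50880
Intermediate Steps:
p = 6 (p = (0 + (3 - 5))*(-3) = (0 - 2)*(-3) = -2*(-3) = 6)
l(z) = 6
(160*l(-4*1))*(57 - (0 + 4)) = (160*6)*(57 - (0 + 4)) = 960*(57 - 1*4) = 960*(57 - 4) = 960*53 = 50880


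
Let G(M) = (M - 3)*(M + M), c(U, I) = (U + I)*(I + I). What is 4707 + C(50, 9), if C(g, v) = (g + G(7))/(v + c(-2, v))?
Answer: 635551/135 ≈ 4707.8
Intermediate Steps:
c(U, I) = 2*I*(I + U) (c(U, I) = (I + U)*(2*I) = 2*I*(I + U))
G(M) = 2*M*(-3 + M) (G(M) = (-3 + M)*(2*M) = 2*M*(-3 + M))
C(g, v) = (56 + g)/(v + 2*v*(-2 + v)) (C(g, v) = (g + 2*7*(-3 + 7))/(v + 2*v*(v - 2)) = (g + 2*7*4)/(v + 2*v*(-2 + v)) = (g + 56)/(v + 2*v*(-2 + v)) = (56 + g)/(v + 2*v*(-2 + v)))
4707 + C(50, 9) = 4707 + (56 + 50)/(9*(-3 + 2*9)) = 4707 + (1/9)*106/(-3 + 18) = 4707 + (1/9)*106/15 = 4707 + (1/9)*(1/15)*106 = 4707 + 106/135 = 635551/135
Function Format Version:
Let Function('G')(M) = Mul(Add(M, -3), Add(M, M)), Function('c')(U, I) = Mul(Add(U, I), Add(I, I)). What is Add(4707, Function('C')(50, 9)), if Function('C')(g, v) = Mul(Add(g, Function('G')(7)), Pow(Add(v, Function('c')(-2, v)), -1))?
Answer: Rational(635551, 135) ≈ 4707.8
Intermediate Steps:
Function('c')(U, I) = Mul(2, I, Add(I, U)) (Function('c')(U, I) = Mul(Add(I, U), Mul(2, I)) = Mul(2, I, Add(I, U)))
Function('G')(M) = Mul(2, M, Add(-3, M)) (Function('G')(M) = Mul(Add(-3, M), Mul(2, M)) = Mul(2, M, Add(-3, M)))
Function('C')(g, v) = Mul(Pow(Add(v, Mul(2, v, Add(-2, v))), -1), Add(56, g)) (Function('C')(g, v) = Mul(Add(g, Mul(2, 7, Add(-3, 7))), Pow(Add(v, Mul(2, v, Add(v, -2))), -1)) = Mul(Add(g, Mul(2, 7, 4)), Pow(Add(v, Mul(2, v, Add(-2, v))), -1)) = Mul(Add(g, 56), Pow(Add(v, Mul(2, v, Add(-2, v))), -1)) = Mul(Add(56, g), Pow(Add(v, Mul(2, v, Add(-2, v))), -1)) = Mul(Pow(Add(v, Mul(2, v, Add(-2, v))), -1), Add(56, g)))
Add(4707, Function('C')(50, 9)) = Add(4707, Mul(Pow(9, -1), Pow(Add(-3, Mul(2, 9)), -1), Add(56, 50))) = Add(4707, Mul(Rational(1, 9), Pow(Add(-3, 18), -1), 106)) = Add(4707, Mul(Rational(1, 9), Pow(15, -1), 106)) = Add(4707, Mul(Rational(1, 9), Rational(1, 15), 106)) = Add(4707, Rational(106, 135)) = Rational(635551, 135)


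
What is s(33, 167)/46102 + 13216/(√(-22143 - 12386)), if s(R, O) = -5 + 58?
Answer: 53/46102 - 13216*I*√34529/34529 ≈ 0.0011496 - 71.123*I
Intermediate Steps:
s(R, O) = 53
s(33, 167)/46102 + 13216/(√(-22143 - 12386)) = 53/46102 + 13216/(√(-22143 - 12386)) = 53*(1/46102) + 13216/(√(-34529)) = 53/46102 + 13216/((I*√34529)) = 53/46102 + 13216*(-I*√34529/34529) = 53/46102 - 13216*I*√34529/34529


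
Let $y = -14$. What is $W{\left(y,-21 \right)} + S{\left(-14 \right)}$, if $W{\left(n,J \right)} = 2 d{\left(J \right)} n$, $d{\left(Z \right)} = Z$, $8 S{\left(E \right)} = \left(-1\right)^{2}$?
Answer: $\frac{4705}{8} \approx 588.13$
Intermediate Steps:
$S{\left(E \right)} = \frac{1}{8}$ ($S{\left(E \right)} = \frac{\left(-1\right)^{2}}{8} = \frac{1}{8} \cdot 1 = \frac{1}{8}$)
$W{\left(n,J \right)} = 2 J n$
$W{\left(y,-21 \right)} + S{\left(-14 \right)} = 2 \left(-21\right) \left(-14\right) + \frac{1}{8} = 588 + \frac{1}{8} = \frac{4705}{8}$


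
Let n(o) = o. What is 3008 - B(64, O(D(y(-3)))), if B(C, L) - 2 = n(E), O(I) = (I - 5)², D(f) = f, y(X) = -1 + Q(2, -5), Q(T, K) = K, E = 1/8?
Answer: 24047/8 ≈ 3005.9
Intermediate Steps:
E = ⅛ ≈ 0.12500
y(X) = -6 (y(X) = -1 - 5 = -6)
O(I) = (-5 + I)²
B(C, L) = 17/8 (B(C, L) = 2 + ⅛ = 17/8)
3008 - B(64, O(D(y(-3)))) = 3008 - 1*17/8 = 3008 - 17/8 = 24047/8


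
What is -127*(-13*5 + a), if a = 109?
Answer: -5588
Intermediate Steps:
-127*(-13*5 + a) = -127*(-13*5 + 109) = -127*(-65 + 109) = -127*44 = -5588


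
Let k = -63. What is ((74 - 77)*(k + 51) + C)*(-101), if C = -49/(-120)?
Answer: -441269/120 ≈ -3677.2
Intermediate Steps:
C = 49/120 (C = -49*(-1/120) = 49/120 ≈ 0.40833)
((74 - 77)*(k + 51) + C)*(-101) = ((74 - 77)*(-63 + 51) + 49/120)*(-101) = (-3*(-12) + 49/120)*(-101) = (36 + 49/120)*(-101) = (4369/120)*(-101) = -441269/120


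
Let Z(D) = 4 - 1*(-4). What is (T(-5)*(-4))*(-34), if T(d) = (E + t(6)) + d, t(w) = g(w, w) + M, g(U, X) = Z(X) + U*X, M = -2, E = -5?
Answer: 4352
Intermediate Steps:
Z(D) = 8 (Z(D) = 4 + 4 = 8)
g(U, X) = 8 + U*X
t(w) = 6 + w**2 (t(w) = (8 + w*w) - 2 = (8 + w**2) - 2 = 6 + w**2)
T(d) = 37 + d (T(d) = (-5 + (6 + 6**2)) + d = (-5 + (6 + 36)) + d = (-5 + 42) + d = 37 + d)
(T(-5)*(-4))*(-34) = ((37 - 5)*(-4))*(-34) = (32*(-4))*(-34) = -128*(-34) = 4352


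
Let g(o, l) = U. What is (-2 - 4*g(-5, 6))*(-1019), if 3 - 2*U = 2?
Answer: 4076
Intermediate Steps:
U = ½ (U = 3/2 - ½*2 = 3/2 - 1 = ½ ≈ 0.50000)
g(o, l) = ½
(-2 - 4*g(-5, 6))*(-1019) = (-2 - 4*½)*(-1019) = (-2 - 2)*(-1019) = -4*(-1019) = 4076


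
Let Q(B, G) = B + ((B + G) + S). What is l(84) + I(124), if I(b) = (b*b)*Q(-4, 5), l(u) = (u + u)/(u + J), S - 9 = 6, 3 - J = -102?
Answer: 1660616/9 ≈ 1.8451e+5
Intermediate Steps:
J = 105 (J = 3 - 1*(-102) = 3 + 102 = 105)
S = 15 (S = 9 + 6 = 15)
Q(B, G) = 15 + G + 2*B (Q(B, G) = B + ((B + G) + 15) = B + (15 + B + G) = 15 + G + 2*B)
l(u) = 2*u/(105 + u) (l(u) = (u + u)/(u + 105) = (2*u)/(105 + u) = 2*u/(105 + u))
I(b) = 12*b² (I(b) = (b*b)*(15 + 5 + 2*(-4)) = b²*(15 + 5 - 8) = b²*12 = 12*b²)
l(84) + I(124) = 2*84/(105 + 84) + 12*124² = 2*84/189 + 12*15376 = 2*84*(1/189) + 184512 = 8/9 + 184512 = 1660616/9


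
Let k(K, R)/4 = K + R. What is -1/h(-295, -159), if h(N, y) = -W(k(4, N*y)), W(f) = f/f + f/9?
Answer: 9/187645 ≈ 4.7963e-5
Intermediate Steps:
k(K, R) = 4*K + 4*R (k(K, R) = 4*(K + R) = 4*K + 4*R)
W(f) = 1 + f/9 (W(f) = 1 + f*(1/9) = 1 + f/9)
h(N, y) = -25/9 - 4*N*y/9 (h(N, y) = -(1 + (4*4 + 4*(N*y))/9) = -(1 + (16 + 4*N*y)/9) = -(1 + (16/9 + 4*N*y/9)) = -(25/9 + 4*N*y/9) = -25/9 - 4*N*y/9)
-1/h(-295, -159) = -1/(-25/9 - 4/9*(-295)*(-159)) = -1/(-25/9 - 62540/3) = -1/(-187645/9) = -1*(-9/187645) = 9/187645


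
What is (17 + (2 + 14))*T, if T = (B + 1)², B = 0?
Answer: 33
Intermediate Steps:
T = 1 (T = (0 + 1)² = 1² = 1)
(17 + (2 + 14))*T = (17 + (2 + 14))*1 = (17 + 16)*1 = 33*1 = 33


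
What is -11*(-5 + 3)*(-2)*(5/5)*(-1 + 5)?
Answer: -176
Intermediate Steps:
-11*(-5 + 3)*(-2)*(5/5)*(-1 + 5) = -11*(-2*(-2))*(5*(⅕))*4 = -44*1*4 = -44*4 = -11*16 = -176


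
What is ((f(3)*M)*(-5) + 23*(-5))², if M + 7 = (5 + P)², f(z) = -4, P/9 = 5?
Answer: 2474565025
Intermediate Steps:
P = 45 (P = 9*5 = 45)
M = 2493 (M = -7 + (5 + 45)² = -7 + 50² = -7 + 2500 = 2493)
((f(3)*M)*(-5) + 23*(-5))² = (-4*2493*(-5) + 23*(-5))² = (-9972*(-5) - 115)² = (49860 - 115)² = 49745² = 2474565025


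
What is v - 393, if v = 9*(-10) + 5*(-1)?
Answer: -488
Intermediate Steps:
v = -95 (v = -90 - 5 = -95)
v - 393 = -95 - 393 = -488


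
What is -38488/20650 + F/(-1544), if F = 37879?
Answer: -420813411/15941800 ≈ -26.397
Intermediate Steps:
-38488/20650 + F/(-1544) = -38488/20650 + 37879/(-1544) = -38488*1/20650 + 37879*(-1/1544) = -19244/10325 - 37879/1544 = -420813411/15941800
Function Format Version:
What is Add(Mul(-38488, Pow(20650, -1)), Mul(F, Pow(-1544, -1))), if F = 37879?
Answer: Rational(-420813411, 15941800) ≈ -26.397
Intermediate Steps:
Add(Mul(-38488, Pow(20650, -1)), Mul(F, Pow(-1544, -1))) = Add(Mul(-38488, Pow(20650, -1)), Mul(37879, Pow(-1544, -1))) = Add(Mul(-38488, Rational(1, 20650)), Mul(37879, Rational(-1, 1544))) = Add(Rational(-19244, 10325), Rational(-37879, 1544)) = Rational(-420813411, 15941800)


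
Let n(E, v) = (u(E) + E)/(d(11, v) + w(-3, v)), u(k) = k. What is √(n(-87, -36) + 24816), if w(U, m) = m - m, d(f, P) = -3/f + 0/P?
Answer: √25454 ≈ 159.54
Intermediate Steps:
d(f, P) = -3/f (d(f, P) = -3/f + 0 = -3/f)
w(U, m) = 0
n(E, v) = -22*E/3 (n(E, v) = (E + E)/(-3/11 + 0) = (2*E)/(-3*1/11 + 0) = (2*E)/(-3/11 + 0) = (2*E)/(-3/11) = (2*E)*(-11/3) = -22*E/3)
√(n(-87, -36) + 24816) = √(-22/3*(-87) + 24816) = √(638 + 24816) = √25454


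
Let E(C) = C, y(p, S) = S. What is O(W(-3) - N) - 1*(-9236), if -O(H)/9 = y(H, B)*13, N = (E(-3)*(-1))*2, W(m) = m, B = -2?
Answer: 9470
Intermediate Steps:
N = 6 (N = -3*(-1)*2 = 3*2 = 6)
O(H) = 234 (O(H) = -(-18)*13 = -9*(-26) = 234)
O(W(-3) - N) - 1*(-9236) = 234 - 1*(-9236) = 234 + 9236 = 9470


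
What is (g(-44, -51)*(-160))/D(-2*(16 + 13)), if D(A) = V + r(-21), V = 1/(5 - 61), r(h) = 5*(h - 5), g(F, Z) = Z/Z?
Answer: 8960/7281 ≈ 1.2306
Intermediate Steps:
g(F, Z) = 1
r(h) = -25 + 5*h (r(h) = 5*(-5 + h) = -25 + 5*h)
V = -1/56 (V = 1/(-56) = -1/56 ≈ -0.017857)
D(A) = -7281/56 (D(A) = -1/56 + (-25 + 5*(-21)) = -1/56 + (-25 - 105) = -1/56 - 130 = -7281/56)
(g(-44, -51)*(-160))/D(-2*(16 + 13)) = (1*(-160))/(-7281/56) = -160*(-56/7281) = 8960/7281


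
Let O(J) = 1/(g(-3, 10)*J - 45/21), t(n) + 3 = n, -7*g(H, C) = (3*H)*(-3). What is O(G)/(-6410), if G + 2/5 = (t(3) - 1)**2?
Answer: 7/199992 ≈ 3.5001e-5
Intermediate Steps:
g(H, C) = 9*H/7 (g(H, C) = -3*H*(-3)/7 = -(-9)*H/7 = 9*H/7)
t(n) = -3 + n
G = 3/5 (G = -2/5 + ((-3 + 3) - 1)**2 = -2/5 + (0 - 1)**2 = -2/5 + (-1)**2 = -2/5 + 1 = 3/5 ≈ 0.60000)
O(J) = 1/(-15/7 - 27*J/7) (O(J) = 1/(((9/7)*(-3))*J - 45/21) = 1/(-27*J/7 - 45*1/21) = 1/(-27*J/7 - 15/7) = 1/(-15/7 - 27*J/7))
O(G)/(-6410) = -7/(15 + 27*(3/5))/(-6410) = -7/(15 + 81/5)*(-1/6410) = -7/156/5*(-1/6410) = -7*5/156*(-1/6410) = -35/156*(-1/6410) = 7/199992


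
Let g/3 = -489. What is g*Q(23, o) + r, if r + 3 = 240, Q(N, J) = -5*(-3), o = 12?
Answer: -21768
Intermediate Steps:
Q(N, J) = 15
g = -1467 (g = 3*(-489) = -1467)
r = 237 (r = -3 + 240 = 237)
g*Q(23, o) + r = -1467*15 + 237 = -22005 + 237 = -21768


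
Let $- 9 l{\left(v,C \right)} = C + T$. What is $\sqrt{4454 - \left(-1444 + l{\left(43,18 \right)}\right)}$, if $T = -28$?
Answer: $\frac{4 \sqrt{3317}}{3} \approx 76.791$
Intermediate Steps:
$l{\left(v,C \right)} = \frac{28}{9} - \frac{C}{9}$ ($l{\left(v,C \right)} = - \frac{C - 28}{9} = - \frac{-28 + C}{9} = \frac{28}{9} - \frac{C}{9}$)
$\sqrt{4454 - \left(-1444 + l{\left(43,18 \right)}\right)} = \sqrt{4454 + \left(1444 - \left(\frac{28}{9} - 2\right)\right)} = \sqrt{4454 + \left(1444 - \frac{10}{9}\right)} = \sqrt{4454 + \frac{12986}{9}} = \sqrt{\frac{53072}{9}} = \frac{4 \sqrt{3317}}{3}$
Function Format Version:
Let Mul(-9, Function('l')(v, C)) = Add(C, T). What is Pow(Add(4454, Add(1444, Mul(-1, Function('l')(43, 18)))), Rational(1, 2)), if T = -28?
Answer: Mul(Rational(4, 3), Pow(3317, Rational(1, 2))) ≈ 76.791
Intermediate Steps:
Function('l')(v, C) = Add(Rational(28, 9), Mul(Rational(-1, 9), C)) (Function('l')(v, C) = Mul(Rational(-1, 9), Add(C, -28)) = Mul(Rational(-1, 9), Add(-28, C)) = Add(Rational(28, 9), Mul(Rational(-1, 9), C)))
Pow(Add(4454, Add(1444, Mul(-1, Function('l')(43, 18)))), Rational(1, 2)) = Pow(Add(4454, Add(1444, Mul(-1, Add(Rational(28, 9), Mul(Rational(-1, 9), 18))))), Rational(1, 2)) = Pow(Add(4454, Add(1444, Mul(-1, Add(Rational(28, 9), -2)))), Rational(1, 2)) = Pow(Add(4454, Add(1444, Mul(-1, Rational(10, 9)))), Rational(1, 2)) = Pow(Add(4454, Add(1444, Rational(-10, 9))), Rational(1, 2)) = Pow(Add(4454, Rational(12986, 9)), Rational(1, 2)) = Pow(Rational(53072, 9), Rational(1, 2)) = Mul(Rational(4, 3), Pow(3317, Rational(1, 2)))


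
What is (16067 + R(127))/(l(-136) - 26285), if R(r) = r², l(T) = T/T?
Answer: -8049/6571 ≈ -1.2249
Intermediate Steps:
l(T) = 1
(16067 + R(127))/(l(-136) - 26285) = (16067 + 127²)/(1 - 26285) = (16067 + 16129)/(-26284) = 32196*(-1/26284) = -8049/6571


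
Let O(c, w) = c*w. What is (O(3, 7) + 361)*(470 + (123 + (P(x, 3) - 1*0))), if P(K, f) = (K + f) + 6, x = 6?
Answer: 232256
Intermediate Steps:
P(K, f) = 6 + K + f
(O(3, 7) + 361)*(470 + (123 + (P(x, 3) - 1*0))) = (3*7 + 361)*(470 + (123 + ((6 + 6 + 3) - 1*0))) = (21 + 361)*(470 + (123 + (15 + 0))) = 382*(470 + (123 + 15)) = 382*(470 + 138) = 382*608 = 232256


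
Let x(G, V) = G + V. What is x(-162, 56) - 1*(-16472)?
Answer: 16366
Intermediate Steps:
x(-162, 56) - 1*(-16472) = (-162 + 56) - 1*(-16472) = -106 + 16472 = 16366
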